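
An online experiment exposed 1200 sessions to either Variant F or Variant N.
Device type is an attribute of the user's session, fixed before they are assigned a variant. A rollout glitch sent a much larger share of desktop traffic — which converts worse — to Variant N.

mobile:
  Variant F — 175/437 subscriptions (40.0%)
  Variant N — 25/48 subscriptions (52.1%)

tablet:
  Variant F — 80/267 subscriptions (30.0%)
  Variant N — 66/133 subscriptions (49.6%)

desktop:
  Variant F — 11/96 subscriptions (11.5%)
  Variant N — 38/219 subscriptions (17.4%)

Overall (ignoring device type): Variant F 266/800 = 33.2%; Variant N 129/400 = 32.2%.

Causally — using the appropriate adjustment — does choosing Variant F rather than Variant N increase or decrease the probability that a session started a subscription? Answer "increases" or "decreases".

Device type satisfies the back-door criterion: it is not a descendant of the variant, and it blocks the spurious path from variant to outcome. Adjusting for it (i.e., using the within-device type rates) gives the causal effect.
Within each level — mobile: 40.0% vs 52.1%; tablet: 30.0% vs 49.6%; desktop: 11.5% vs 17.4% — Variant N is higher every time.

decreases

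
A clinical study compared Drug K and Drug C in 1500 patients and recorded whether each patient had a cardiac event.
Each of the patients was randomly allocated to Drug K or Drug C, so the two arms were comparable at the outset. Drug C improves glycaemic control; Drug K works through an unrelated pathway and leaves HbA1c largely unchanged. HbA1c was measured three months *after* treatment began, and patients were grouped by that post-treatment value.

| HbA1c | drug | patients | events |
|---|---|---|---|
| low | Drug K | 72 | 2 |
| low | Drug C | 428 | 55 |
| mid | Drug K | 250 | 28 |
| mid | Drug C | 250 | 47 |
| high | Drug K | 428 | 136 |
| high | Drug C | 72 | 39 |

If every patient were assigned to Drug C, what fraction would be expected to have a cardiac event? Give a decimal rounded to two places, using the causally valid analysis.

The stratified and pooled comparisons disagree (Drug K wins within each HbA1c; Drug C wins overall), so the answer turns on the causal role of HbA1c.
HbA1c lies on the pathway drug → HbA1c → outcome, so adjusting for it blocks the indirect effect. For the total causal effect of drug, use the unadjusted pooled rates.
So P(outcome | do(Drug C)) is just the pooled rate for Drug C: 141/750 = 0.188.

0.19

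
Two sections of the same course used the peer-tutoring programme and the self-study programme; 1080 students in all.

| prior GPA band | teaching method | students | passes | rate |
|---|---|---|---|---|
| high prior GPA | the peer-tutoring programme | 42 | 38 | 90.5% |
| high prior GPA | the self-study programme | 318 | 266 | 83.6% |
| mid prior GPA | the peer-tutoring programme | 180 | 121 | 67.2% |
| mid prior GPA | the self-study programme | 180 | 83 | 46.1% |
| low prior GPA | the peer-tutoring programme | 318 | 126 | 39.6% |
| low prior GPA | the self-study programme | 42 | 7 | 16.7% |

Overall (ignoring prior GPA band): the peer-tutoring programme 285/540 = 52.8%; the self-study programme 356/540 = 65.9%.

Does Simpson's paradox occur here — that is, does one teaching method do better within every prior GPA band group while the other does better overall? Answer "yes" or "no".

yes

Within each prior GPA band level (high prior GPA 90.5% vs 83.6%; mid prior GPA 67.2% vs 46.1%; low prior GPA 39.6% vs 16.7%), the peer-tutoring programme has the higher rate every time. Pooled: 52.8% vs 65.9% — the self-study programme has the higher rate overall. The two comparisons disagree.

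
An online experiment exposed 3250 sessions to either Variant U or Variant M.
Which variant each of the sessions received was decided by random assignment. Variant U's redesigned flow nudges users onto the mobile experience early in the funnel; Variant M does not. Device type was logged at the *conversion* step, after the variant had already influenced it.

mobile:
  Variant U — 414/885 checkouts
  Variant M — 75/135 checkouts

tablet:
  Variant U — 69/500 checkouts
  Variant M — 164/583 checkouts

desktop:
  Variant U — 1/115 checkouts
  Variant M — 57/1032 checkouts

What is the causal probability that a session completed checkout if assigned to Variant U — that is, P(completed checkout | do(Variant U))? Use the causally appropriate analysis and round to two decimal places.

Device type here is a post-treatment variable shaped by the variant; conditioning on it would introduce bias rather than remove it. The overall comparison is the causal one.
So P(outcome | do(Variant U)) is just the pooled rate for Variant U: 484/1500 = 0.323.

0.32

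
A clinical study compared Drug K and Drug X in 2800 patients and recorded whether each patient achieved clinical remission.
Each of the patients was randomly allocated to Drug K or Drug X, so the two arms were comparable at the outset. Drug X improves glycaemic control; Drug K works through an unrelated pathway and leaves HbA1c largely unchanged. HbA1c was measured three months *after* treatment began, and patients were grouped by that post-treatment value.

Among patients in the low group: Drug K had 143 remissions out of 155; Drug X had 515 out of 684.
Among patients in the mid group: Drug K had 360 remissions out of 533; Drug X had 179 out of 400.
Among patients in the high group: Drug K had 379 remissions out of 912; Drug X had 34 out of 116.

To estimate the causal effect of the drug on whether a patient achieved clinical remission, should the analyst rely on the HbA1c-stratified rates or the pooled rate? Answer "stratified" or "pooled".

pooled

The stratified and pooled comparisons disagree (Drug K wins within each HbA1c; Drug X wins overall), so the answer turns on the causal role of HbA1c.
Stratifying would compare drugs among patients the drugs themselves sorted into HbA1c groups — a form of selection on an intermediate. The unconditioned pooled rates give the total causal effect.
Pooled: Drug K 55.1% vs Drug X 60.7%; Drug X is higher overall.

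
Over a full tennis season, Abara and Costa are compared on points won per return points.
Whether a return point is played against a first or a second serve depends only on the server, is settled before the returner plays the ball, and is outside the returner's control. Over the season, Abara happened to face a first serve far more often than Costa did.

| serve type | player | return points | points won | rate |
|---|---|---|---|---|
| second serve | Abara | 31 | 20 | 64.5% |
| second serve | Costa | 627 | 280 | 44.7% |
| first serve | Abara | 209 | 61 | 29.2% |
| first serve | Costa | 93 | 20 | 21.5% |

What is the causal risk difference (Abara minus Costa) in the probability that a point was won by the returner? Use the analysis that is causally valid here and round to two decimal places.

+0.16

Within every serve type level Abara has the higher rate, yet pooled Costa does — Simpson's reversal.
Here serve type is a common cause — it drives both which player a case falls under and the outcome. The crude comparison mixes populations; the stratum-specific rates are the causally relevant ones.
Adjusting over the population distribution of serve type: 0.685·(0.645−0.447) + 0.315·(0.292−0.215) = +0.160.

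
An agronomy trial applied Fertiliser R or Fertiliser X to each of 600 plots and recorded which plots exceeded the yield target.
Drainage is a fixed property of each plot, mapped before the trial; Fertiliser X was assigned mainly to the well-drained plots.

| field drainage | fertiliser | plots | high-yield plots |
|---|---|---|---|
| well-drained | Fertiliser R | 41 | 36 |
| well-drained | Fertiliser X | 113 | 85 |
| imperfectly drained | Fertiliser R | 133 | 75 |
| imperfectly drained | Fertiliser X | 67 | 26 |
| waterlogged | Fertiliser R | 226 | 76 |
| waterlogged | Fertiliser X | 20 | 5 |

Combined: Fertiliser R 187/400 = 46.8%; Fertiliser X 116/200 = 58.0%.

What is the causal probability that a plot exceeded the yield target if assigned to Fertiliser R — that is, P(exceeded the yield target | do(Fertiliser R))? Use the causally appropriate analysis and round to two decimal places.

The imbalance in field drainage arose from how plots were allocated, not from anything the fertiliser did; and field drainage independently affects the outcome. The pooled gap is confounded — condition on field drainage.
Standardising Fertiliser R to the population field drainage mix: 0.257·36/41 + 0.333·75/133 + 0.410·76/226 = 0.551.

0.55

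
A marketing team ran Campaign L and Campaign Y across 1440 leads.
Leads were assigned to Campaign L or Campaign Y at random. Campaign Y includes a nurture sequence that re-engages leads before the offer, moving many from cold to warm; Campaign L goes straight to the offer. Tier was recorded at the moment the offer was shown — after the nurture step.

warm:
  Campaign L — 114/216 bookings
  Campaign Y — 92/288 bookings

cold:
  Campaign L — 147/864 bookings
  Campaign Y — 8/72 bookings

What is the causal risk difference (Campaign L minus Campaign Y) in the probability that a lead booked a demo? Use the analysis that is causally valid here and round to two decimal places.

-0.04

The engagement tier-specific comparison favours Campaign L throughout, but the pooled figures favour Campaign Y. The question is whether to condition on engagement tier.
Because the campaign influences engagement tier, engagement tier is a post-treatment mediator, not a confounder. Stratifying on it would bias the estimate; the causal effect is the crude pooled difference.
The causal difference is the pooled difference: 0.242 − 0.278 = -0.036.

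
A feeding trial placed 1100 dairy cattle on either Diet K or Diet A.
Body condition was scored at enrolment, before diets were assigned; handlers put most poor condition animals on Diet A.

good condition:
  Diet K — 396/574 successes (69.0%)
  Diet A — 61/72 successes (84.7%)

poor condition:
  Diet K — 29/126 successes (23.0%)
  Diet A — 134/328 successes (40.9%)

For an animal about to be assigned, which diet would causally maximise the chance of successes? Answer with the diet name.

Since starting body condition is a pre-existing factor (not a product of the diet) and it affects the outcome on its own, it is a confounder. The stratified rates, not the pooled rate, identify the causal effect.
Within each level — good condition: 69.0% vs 84.7%; poor condition: 23.0% vs 40.9% — Diet A is higher every time.

Diet A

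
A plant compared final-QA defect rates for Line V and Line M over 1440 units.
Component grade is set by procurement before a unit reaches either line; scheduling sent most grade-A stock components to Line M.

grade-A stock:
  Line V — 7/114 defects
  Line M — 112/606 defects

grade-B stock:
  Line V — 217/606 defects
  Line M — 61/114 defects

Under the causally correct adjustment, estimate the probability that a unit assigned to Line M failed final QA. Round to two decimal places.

0.36

Here component grade is a common cause — it drives both which line a case falls under and the outcome. The crude comparison mixes populations; the stratum-specific rates are the causally relevant ones.
Standardising Line M to the population component grade mix: 0.500·112/606 + 0.500·61/114 = 0.360.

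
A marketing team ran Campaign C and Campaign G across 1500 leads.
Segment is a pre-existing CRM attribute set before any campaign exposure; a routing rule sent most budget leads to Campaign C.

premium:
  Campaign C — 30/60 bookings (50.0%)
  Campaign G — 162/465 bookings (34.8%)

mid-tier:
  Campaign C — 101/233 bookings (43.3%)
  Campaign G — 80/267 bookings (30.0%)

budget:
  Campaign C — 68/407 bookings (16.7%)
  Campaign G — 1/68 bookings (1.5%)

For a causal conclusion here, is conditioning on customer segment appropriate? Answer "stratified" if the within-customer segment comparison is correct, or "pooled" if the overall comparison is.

stratified

The customer segment-specific comparison favours Campaign C throughout, but the pooled figures favour Campaign G. The question is whether to condition on customer segment.
Customer segment satisfies the back-door criterion: it is not a descendant of the campaign, and it blocks the spurious path from campaign to outcome. Adjusting for it (i.e., using the within-customer segment rates) gives the causal effect.
Within each level — premium: 50.0% vs 34.8%; mid-tier: 43.3% vs 30.0%; budget: 16.7% vs 1.5% — Campaign C is higher every time.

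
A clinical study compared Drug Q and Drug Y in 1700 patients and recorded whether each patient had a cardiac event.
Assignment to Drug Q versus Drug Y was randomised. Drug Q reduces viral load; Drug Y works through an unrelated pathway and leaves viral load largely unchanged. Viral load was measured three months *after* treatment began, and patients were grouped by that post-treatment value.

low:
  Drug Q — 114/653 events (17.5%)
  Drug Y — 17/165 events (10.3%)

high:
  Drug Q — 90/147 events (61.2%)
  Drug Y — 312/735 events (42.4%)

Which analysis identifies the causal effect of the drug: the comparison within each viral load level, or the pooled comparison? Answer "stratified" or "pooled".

The stratified and pooled comparisons disagree (Drug Y wins within each viral load; Drug Q wins overall), so the answer turns on the causal role of viral load.
Because the drug influences viral load, viral load is a post-treatment mediator, not a confounder. Stratifying on it would bias the estimate; the causal effect is the crude pooled difference.
Pooled: Drug Q 25.5% vs Drug Y 36.6%; Drug Q is lower overall.

pooled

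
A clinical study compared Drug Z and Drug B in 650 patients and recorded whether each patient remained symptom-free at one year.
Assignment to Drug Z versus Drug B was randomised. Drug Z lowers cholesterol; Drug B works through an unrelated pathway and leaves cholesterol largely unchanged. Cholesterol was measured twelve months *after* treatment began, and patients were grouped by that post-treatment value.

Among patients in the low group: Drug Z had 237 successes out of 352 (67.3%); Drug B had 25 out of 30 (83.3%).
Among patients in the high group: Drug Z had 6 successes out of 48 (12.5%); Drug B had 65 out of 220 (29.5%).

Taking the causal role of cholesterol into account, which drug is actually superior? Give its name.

The cholesterol-specific comparison favours Drug B throughout, but the pooled figures favour Drug Z. The question is whether to condition on cholesterol.
Cholesterol is recorded after the drug and is itself shifted by it — it sits on the causal path from drug to outcome. Conditioning on a mediator would strip out part of the effect we want; the pooled comparison gives the total causal effect.
Pooled: Drug Z 60.8% vs Drug B 36.0%; Drug Z is higher overall.

Drug Z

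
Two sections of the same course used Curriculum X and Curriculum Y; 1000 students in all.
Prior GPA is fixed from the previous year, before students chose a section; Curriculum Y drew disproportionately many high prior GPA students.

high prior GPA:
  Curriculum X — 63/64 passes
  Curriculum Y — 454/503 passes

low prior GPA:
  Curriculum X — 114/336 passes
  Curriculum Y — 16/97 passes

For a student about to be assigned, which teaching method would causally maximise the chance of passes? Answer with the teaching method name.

Curriculum X

Curriculum X is higher inside every prior GPA band stratum but Curriculum Y is higher in aggregate. Whether to stratify depends on how prior GPA band relates to the teaching method.
Since prior GPA band is a pre-existing factor (not a product of the teaching method) and it affects the outcome on its own, it is a confounder. The stratified rates, not the pooled rate, identify the causal effect.
Within each level — high prior GPA: 98.4% vs 90.3%; low prior GPA: 33.9% vs 16.5% — Curriculum X is higher every time.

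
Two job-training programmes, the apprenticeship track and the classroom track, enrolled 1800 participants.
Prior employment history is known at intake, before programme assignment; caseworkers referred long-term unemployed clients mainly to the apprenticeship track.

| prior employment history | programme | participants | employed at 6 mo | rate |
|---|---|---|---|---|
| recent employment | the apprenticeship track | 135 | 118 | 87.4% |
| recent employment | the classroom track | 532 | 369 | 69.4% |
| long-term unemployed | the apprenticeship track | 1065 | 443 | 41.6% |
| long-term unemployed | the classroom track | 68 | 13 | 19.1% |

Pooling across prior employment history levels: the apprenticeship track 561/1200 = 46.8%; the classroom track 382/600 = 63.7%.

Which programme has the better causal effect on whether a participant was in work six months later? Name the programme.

the apprenticeship track

The prior employment history-specific comparison favours the apprenticeship track throughout, but the pooled figures favour the classroom track. The question is whether to condition on prior employment history.
Nothing the programme does changes prior employment history; the imbalance is an allocation artefact. With prior employment history also predicting the outcome, the pooled figure is confounded, and the within-stratum comparison is the causal one.
Within each level — recent employment: 87.4% vs 69.4%; long-term unemployed: 41.6% vs 19.1% — the apprenticeship track is higher every time.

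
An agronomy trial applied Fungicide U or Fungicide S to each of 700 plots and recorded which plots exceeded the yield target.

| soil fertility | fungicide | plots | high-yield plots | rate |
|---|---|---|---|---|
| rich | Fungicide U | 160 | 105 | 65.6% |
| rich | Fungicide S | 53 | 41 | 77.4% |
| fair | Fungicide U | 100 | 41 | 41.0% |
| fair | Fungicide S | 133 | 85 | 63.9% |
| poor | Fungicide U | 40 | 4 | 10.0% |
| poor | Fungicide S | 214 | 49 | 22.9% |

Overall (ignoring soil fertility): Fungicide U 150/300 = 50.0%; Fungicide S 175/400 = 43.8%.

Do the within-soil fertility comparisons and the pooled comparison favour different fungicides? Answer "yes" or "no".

Within each soil fertility level (rich 65.6% vs 77.4%; fair 41.0% vs 63.9%; poor 10.0% vs 22.9%), Fungicide S has the higher rate every time. Pooled: 50.0% vs 43.8% — Fungicide U has the higher rate overall. The two comparisons disagree.

yes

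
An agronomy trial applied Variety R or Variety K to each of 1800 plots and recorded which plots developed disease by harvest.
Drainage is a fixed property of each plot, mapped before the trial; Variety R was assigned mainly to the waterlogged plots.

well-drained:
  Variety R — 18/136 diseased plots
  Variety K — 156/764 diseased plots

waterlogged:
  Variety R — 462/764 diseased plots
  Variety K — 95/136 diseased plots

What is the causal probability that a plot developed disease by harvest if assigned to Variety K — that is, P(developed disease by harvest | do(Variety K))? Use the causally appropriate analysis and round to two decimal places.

0.45

Nothing the variety does changes field drainage; the imbalance is an allocation artefact. With field drainage also predicting the outcome, the pooled figure is confounded, and the within-stratum comparison is the causal one.
Standardising Variety K to the population field drainage mix: 0.500·156/764 + 0.500·95/136 = 0.451.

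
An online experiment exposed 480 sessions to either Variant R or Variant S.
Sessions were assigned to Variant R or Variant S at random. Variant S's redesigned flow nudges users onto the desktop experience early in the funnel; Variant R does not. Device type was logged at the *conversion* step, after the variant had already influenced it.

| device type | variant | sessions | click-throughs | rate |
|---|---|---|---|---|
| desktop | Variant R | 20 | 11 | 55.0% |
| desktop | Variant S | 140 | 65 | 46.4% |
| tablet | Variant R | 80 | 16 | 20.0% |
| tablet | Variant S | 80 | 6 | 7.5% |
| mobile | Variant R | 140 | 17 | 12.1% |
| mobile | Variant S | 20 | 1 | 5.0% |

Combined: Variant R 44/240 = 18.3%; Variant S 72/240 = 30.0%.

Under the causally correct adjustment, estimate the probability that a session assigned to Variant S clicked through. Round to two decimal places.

Because the variant influences device type, device type is a post-treatment mediator, not a confounder. Stratifying on it would bias the estimate; the causal effect is the crude pooled difference.
So P(outcome | do(Variant S)) is just the pooled rate for Variant S: 72/240 = 0.300.

0.30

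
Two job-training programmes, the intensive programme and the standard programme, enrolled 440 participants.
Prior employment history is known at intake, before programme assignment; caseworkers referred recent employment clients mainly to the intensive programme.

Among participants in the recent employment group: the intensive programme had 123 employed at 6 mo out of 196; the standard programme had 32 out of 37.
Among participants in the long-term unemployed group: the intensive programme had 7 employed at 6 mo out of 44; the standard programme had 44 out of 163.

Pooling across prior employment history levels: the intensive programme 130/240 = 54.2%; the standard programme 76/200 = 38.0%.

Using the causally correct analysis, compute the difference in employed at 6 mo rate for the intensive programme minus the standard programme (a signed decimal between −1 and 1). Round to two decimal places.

the standard programme is higher inside every prior employment history stratum but the intensive programme is higher in aggregate. Whether to stratify depends on how prior employment history relates to the programme.
Nothing the programme does changes prior employment history; the imbalance is an allocation artefact. With prior employment history also predicting the outcome, the pooled figure is confounded, and the within-stratum comparison is the causal one.
Adjusting over the population distribution of prior employment history: 0.530·(0.628−0.865) + 0.470·(0.159−0.270) = -0.178.

-0.18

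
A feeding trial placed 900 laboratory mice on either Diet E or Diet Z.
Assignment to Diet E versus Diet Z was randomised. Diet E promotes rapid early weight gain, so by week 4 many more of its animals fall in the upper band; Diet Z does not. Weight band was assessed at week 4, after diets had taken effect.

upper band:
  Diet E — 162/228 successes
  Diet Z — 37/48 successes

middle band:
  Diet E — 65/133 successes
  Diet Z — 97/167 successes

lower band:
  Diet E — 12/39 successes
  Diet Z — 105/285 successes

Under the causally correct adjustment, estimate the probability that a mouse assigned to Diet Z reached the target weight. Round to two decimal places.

The week-4 weight band-specific comparison favours Diet Z throughout, but the pooled figures favour Diet E. The question is whether to condition on week-4 weight band.
Week-4 weight band here is a post-treatment variable shaped by the diet; conditioning on it would introduce bias rather than remove it. The overall comparison is the causal one.
So P(outcome | do(Diet Z)) is just the pooled rate for Diet Z: 239/500 = 0.478.

0.48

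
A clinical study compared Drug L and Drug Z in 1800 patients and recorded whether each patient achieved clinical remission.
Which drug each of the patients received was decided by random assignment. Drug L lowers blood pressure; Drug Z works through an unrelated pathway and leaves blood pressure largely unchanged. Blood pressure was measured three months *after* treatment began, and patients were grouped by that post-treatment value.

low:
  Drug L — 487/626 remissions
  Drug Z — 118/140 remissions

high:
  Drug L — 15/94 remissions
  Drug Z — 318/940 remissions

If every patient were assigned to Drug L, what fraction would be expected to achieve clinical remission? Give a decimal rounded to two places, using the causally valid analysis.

0.70

The blood pressure-specific comparison favours Drug Z throughout, but the pooled figures favour Drug L. The question is whether to condition on blood pressure.
Blood pressure here is a post-treatment variable shaped by the drug; conditioning on it would introduce bias rather than remove it. The overall comparison is the causal one.
So P(outcome | do(Drug L)) is just the pooled rate for Drug L: 502/720 = 0.697.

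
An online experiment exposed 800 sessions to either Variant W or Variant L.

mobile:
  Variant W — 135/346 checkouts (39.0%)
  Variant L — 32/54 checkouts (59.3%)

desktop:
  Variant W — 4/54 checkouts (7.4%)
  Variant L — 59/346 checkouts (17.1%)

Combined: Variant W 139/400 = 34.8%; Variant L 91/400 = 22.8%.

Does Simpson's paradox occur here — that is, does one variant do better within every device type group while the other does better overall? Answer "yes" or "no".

Within each device type level (mobile 39.0% vs 59.3%; desktop 7.4% vs 17.1%), Variant L has the higher rate every time. Pooled: 34.8% vs 22.8% — Variant W has the higher rate overall. The two comparisons disagree.

yes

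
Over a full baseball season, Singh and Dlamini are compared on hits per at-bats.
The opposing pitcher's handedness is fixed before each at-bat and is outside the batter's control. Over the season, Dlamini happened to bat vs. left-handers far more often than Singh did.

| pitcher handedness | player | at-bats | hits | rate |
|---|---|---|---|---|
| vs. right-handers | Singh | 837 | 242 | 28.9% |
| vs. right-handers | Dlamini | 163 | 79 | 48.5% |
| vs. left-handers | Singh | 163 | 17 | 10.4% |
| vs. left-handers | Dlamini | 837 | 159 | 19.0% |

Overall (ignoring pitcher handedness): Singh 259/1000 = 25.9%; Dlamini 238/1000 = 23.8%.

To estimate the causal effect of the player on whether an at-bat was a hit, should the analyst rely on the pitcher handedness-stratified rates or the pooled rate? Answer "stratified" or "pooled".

Dlamini is higher inside every pitcher handedness stratum but Singh is higher in aggregate. Whether to stratify depends on how pitcher handedness relates to the player.
Pitcher handedness is set before the player has any effect — it is not caused by the player — and it independently drives the outcome. That makes it a confounder, so the causal comparison is within pitcher handedness levels.
Within each level — vs. right-handers: 28.9% vs 48.5%; vs. left-handers: 10.4% vs 19.0% — Dlamini is higher every time.

stratified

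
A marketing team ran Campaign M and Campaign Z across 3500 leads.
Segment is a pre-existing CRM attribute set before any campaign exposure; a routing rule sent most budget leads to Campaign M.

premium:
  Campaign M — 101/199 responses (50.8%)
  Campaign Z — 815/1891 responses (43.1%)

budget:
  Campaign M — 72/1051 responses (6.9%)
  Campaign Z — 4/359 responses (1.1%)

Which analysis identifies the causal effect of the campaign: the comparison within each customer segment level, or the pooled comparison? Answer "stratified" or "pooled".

stratified

The customer segment-specific comparison favours Campaign M throughout, but the pooled figures favour Campaign Z. The question is whether to condition on customer segment.
Customer segment satisfies the back-door criterion: it is not a descendant of the campaign, and it blocks the spurious path from campaign to outcome. Adjusting for it (i.e., using the within-customer segment rates) gives the causal effect.
Within each level — premium: 50.8% vs 43.1%; budget: 6.9% vs 1.1% — Campaign M is higher every time.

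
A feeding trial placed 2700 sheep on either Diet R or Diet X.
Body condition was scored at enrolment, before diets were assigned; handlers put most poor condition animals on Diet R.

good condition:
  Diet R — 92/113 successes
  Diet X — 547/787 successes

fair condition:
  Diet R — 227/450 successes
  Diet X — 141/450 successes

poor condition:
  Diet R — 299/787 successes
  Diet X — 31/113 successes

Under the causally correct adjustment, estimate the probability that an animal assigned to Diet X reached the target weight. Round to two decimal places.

0.43

The stratified and pooled comparisons disagree (Diet R wins within each starting body condition; Diet X wins overall), so the answer turns on the causal role of starting body condition.
Starting body condition differs across diets for reasons unrelated to any effect of the diet itself, and it separately predicts the outcome — a classic confounder. We must compare within starting body condition levels.
Standardising Diet X to the population starting body condition mix: 0.333·547/787 + 0.333·141/450 + 0.333·31/113 = 0.428.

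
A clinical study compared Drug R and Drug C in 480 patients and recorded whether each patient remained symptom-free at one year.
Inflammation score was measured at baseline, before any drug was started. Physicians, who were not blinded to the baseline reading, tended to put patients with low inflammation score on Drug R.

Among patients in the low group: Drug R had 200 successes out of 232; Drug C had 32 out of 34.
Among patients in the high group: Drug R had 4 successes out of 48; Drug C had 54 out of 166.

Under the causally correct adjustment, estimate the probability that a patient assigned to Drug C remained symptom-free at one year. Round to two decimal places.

Since inflammation score is a pre-existing factor (not a product of the drug) and it affects the outcome on its own, it is a confounder. The stratified rates, not the pooled rate, identify the causal effect.
Standardising Drug C to the population inflammation score mix: 0.554·32/34 + 0.446·54/166 = 0.667.

0.67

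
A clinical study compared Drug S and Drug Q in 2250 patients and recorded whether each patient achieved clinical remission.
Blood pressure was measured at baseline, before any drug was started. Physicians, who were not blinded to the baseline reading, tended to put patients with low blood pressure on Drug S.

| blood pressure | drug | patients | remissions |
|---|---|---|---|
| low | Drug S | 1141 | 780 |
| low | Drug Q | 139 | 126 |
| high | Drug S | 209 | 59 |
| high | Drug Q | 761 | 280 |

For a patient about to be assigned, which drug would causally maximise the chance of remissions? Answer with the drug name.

Drug Q

Blood pressure differs across drugs for reasons unrelated to any effect of the drug itself, and it separately predicts the outcome — a classic confounder. We must compare within blood pressure levels.
Within each level — low: 68.4% vs 90.6%; high: 28.2% vs 36.8% — Drug Q is higher every time.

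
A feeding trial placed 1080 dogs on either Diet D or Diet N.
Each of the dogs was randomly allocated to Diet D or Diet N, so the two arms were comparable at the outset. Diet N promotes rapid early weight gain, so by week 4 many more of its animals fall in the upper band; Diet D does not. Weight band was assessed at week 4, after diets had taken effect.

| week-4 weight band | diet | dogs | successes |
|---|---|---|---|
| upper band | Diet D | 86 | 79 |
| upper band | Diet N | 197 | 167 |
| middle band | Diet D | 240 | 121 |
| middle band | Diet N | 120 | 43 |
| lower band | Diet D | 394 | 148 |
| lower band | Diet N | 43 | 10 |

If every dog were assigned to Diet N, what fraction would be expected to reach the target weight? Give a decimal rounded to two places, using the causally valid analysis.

0.61

Week-4 weight band is recorded after the diet and is itself shifted by it — it sits on the causal path from diet to outcome. Conditioning on a mediator would strip out part of the effect we want; the pooled comparison gives the total causal effect.
So P(outcome | do(Diet N)) is just the pooled rate for Diet N: 220/360 = 0.611.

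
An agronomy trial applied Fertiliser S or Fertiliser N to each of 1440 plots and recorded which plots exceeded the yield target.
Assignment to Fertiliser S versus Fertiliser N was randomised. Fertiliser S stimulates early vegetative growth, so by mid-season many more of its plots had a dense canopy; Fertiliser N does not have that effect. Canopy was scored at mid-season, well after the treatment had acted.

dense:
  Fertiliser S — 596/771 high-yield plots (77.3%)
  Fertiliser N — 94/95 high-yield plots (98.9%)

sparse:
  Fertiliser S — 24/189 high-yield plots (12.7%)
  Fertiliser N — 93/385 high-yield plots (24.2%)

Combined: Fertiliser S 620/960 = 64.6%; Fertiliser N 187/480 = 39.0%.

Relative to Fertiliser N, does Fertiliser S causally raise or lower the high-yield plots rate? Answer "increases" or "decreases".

Mid-season canopy lies on the pathway fertiliser → mid-season canopy → outcome, so adjusting for it blocks the indirect effect. For the total causal effect of fertiliser, use the unadjusted pooled rates.
Pooled: Fertiliser S 64.6% vs Fertiliser N 39.0%; Fertiliser S is higher overall.

increases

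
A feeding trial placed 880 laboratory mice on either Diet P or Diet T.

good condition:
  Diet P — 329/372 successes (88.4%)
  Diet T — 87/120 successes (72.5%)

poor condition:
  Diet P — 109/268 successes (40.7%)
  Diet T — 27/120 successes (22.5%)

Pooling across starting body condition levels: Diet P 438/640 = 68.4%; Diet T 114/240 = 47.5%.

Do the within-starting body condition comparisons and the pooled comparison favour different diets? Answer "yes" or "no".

Within each starting body condition level (good condition 88.4% vs 72.5%; poor condition 40.7% vs 22.5%), Diet P has the higher rate every time. Pooled: 68.4% vs 47.5% — Diet P has the higher rate overall. They agree.

no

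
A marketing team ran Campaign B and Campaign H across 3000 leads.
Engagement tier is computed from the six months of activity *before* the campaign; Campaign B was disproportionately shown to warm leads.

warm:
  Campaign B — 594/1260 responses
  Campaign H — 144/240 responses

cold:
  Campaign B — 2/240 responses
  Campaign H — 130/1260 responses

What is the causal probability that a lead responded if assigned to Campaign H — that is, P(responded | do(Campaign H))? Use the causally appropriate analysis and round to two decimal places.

Campaign H is higher inside every engagement tier stratum but Campaign B is higher in aggregate. Whether to stratify depends on how engagement tier relates to the campaign.
Engagement tier satisfies the back-door criterion: it is not a descendant of the campaign, and it blocks the spurious path from campaign to outcome. Adjusting for it (i.e., using the within-engagement tier rates) gives the causal effect.
Standardising Campaign H to the population engagement tier mix: 0.500·144/240 + 0.500·130/1260 = 0.352.

0.35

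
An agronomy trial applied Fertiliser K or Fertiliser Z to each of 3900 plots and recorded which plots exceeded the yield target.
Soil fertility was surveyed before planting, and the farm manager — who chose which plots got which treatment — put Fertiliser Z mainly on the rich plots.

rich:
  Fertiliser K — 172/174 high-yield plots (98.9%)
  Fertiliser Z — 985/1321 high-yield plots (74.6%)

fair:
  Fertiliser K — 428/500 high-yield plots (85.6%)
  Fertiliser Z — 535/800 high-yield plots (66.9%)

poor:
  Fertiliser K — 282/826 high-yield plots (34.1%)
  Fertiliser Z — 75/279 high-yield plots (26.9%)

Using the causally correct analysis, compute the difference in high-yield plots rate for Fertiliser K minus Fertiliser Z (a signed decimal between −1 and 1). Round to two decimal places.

Since soil fertility is a pre-existing factor (not a product of the fertiliser) and it affects the outcome on its own, it is a confounder. The stratified rates, not the pooled rate, identify the causal effect.
Adjusting over the population distribution of soil fertility: 0.383·(0.989−0.746) + 0.333·(0.856−0.669) + 0.283·(0.341−0.269) = +0.176.

+0.18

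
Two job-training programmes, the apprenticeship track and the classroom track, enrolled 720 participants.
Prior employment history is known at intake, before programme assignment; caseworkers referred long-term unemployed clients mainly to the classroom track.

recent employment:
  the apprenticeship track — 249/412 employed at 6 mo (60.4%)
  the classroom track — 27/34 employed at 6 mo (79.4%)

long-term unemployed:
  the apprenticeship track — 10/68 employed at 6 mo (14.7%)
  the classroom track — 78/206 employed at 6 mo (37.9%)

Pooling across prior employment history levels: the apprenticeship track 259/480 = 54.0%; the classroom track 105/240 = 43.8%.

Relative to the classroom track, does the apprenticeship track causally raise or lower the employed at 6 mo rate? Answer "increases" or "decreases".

Prior employment history satisfies the back-door criterion: it is not a descendant of the programme, and it blocks the spurious path from programme to outcome. Adjusting for it (i.e., using the within-prior employment history rates) gives the causal effect.
Within each level — recent employment: 60.4% vs 79.4%; long-term unemployed: 14.7% vs 37.9% — the classroom track is higher every time.

decreases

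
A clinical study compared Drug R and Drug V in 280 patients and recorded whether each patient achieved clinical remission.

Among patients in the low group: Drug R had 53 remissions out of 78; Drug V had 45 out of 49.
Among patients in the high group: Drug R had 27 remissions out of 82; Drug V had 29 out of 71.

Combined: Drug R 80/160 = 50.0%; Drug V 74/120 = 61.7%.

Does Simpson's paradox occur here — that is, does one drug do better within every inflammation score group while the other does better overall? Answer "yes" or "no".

no

Within each inflammation score level (low 67.9% vs 91.8%; high 32.9% vs 40.8%), Drug V has the higher rate every time. Pooled: 50.0% vs 61.7% — Drug V has the higher rate overall. They agree.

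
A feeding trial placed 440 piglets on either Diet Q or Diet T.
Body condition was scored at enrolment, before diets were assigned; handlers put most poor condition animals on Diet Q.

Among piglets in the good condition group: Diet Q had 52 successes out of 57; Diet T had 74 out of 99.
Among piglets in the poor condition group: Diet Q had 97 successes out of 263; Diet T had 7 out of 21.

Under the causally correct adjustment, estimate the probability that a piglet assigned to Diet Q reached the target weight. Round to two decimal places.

0.56

Here starting body condition is a common cause — it drives both which diet a case falls under and the outcome. The crude comparison mixes populations; the stratum-specific rates are the causally relevant ones.
Standardising Diet Q to the population starting body condition mix: 0.355·52/57 + 0.645·97/263 = 0.562.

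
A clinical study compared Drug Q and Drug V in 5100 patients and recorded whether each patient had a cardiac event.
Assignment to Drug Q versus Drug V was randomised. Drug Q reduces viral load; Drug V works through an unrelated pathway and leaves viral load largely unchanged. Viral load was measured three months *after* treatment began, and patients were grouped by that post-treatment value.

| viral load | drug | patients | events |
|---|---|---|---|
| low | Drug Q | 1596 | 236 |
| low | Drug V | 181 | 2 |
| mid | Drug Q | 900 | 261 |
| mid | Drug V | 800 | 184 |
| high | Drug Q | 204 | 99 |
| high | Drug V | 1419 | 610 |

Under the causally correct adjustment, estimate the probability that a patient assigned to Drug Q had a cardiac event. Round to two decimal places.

Within every viral load level Drug V has the lower rate, yet pooled Drug Q does — Simpson's reversal.
Viral load is downstream of the drug. One should not condition on a consequence of treatment, so the overall rates are the right comparison.
So P(outcome | do(Drug Q)) is just the pooled rate for Drug Q: 596/2700 = 0.221.

0.22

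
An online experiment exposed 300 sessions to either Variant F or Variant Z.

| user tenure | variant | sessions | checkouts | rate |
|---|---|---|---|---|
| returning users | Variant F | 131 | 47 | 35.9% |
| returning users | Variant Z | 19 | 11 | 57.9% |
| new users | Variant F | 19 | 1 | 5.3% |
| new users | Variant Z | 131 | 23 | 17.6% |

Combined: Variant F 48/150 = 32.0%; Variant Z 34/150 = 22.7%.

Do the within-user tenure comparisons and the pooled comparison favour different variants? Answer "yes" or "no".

Within each user tenure level (returning users 35.9% vs 57.9%; new users 5.3% vs 17.6%), Variant Z has the higher rate every time. Pooled: 32.0% vs 22.7% — Variant F has the higher rate overall. The two comparisons disagree.

yes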